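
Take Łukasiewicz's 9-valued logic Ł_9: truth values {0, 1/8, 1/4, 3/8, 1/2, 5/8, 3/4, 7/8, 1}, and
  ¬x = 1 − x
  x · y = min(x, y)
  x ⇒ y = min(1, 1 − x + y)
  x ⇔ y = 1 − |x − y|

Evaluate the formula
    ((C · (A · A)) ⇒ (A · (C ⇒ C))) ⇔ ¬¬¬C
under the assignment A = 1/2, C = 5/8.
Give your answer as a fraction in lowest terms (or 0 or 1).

A · A = 1/2 · 1/2 = 1/2
C · (A · A) = 5/8 · 1/2 = 1/2
C ⇒ C = 5/8 ⇒ 5/8 = 1
A · (C ⇒ C) = 1/2 · 1 = 1/2
(C · (A · A)) ⇒ (A · (C ⇒ C)) = 1/2 ⇒ 1/2 = 1
¬C = ¬5/8 = 3/8
¬¬C = ¬3/8 = 5/8
¬¬¬C = ¬5/8 = 3/8
((C · (A · A)) ⇒ (A · (C ⇒ C))) ⇔ ¬¬¬C = 1 ⇔ 3/8 = 3/8

3/8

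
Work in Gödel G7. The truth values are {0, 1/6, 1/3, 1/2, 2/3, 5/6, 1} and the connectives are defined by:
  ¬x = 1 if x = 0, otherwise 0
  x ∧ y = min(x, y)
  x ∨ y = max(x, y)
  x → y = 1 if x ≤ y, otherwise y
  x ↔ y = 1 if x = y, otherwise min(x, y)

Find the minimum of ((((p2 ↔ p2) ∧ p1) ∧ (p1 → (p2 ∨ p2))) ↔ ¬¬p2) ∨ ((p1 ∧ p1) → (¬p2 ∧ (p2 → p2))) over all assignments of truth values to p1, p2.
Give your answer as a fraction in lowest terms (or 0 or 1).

1/6

Take p1 = 1/6, p2 = 1/6:
p2 ↔ p2 = 1/6 ↔ 1/6 = 1
(p2 ↔ p2) ∧ p1 = 1 ∧ 1/6 = 1/6
p2 ∨ p2 = 1/6 ∨ 1/6 = 1/6
p1 → (p2 ∨ p2) = 1/6 → 1/6 = 1
((p2 ↔ p2) ∧ p1) ∧ (p1 → (p2 ∨ p2)) = 1/6 ∧ 1 = 1/6
¬p2 = ¬1/6 = 0
¬¬p2 = ¬0 = 1
(((p2 ↔ p2) ∧ p1) ∧ (p1 → (p2 ∨ p2))) ↔ ¬¬p2 = 1/6 ↔ 1 = 1/6
p1 ∧ p1 = 1/6 ∧ 1/6 = 1/6
¬p2 = ¬1/6 = 0
p2 → p2 = 1/6 → 1/6 = 1
¬p2 ∧ (p2 → p2) = 0 ∧ 1 = 0
(p1 ∧ p1) → (¬p2 ∧ (p2 → p2)) = 1/6 → 0 = 0
((((p2 ↔ p2) ∧ p1) ∧ (p1 → (p2 ∨ p2))) ↔ ¬¬p2) ∨ ((p1 ∧ p1) → (¬p2 ∧ (p2 → p2))) = 1/6 ∨ 0 = 1/6
No assignment yields a value below 1/6, so this is the minimum.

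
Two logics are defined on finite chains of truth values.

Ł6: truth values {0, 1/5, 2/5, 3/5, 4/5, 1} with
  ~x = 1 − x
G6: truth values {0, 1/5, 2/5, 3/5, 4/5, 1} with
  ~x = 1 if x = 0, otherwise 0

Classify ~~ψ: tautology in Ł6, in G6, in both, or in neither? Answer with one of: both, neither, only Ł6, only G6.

In Ł6: at ψ = 0 the value is 0 — not a tautology.
In G6: at ψ = 0 the value is 0 — not a tautology.

neither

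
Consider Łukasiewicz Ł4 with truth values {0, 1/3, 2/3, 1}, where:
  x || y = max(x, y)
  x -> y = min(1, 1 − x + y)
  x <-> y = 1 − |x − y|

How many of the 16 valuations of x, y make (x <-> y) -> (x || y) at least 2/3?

x = 0, y = 0 ↦ 0  <
x = 0, y = 1/3 ↦ 2/3  ≥
x = 0, y = 2/3 ↦ 1  ≥
x = 0, y = 1 ↦ 1  ≥
x = 1/3, y = 0 ↦ 2/3  ≥
x = 1/3, y = 1/3 ↦ 1/3  <
x = 1/3, y = 2/3 ↦ 1  ≥
x = 1/3, y = 1 ↦ 1  ≥
x = 2/3, y = 0 ↦ 1  ≥
x = 2/3, y = 1/3 ↦ 1  ≥
x = 2/3, y = 2/3 ↦ 2/3  ≥
x = 2/3, y = 1 ↦ 1  ≥
x = 1, y = 0 ↦ 1  ≥
x = 1, y = 1/3 ↦ 1  ≥
x = 1, y = 2/3 ↦ 1  ≥
x = 1, y = 1 ↦ 1  ≥
So 14 of the 16 assignments meet the threshold.

14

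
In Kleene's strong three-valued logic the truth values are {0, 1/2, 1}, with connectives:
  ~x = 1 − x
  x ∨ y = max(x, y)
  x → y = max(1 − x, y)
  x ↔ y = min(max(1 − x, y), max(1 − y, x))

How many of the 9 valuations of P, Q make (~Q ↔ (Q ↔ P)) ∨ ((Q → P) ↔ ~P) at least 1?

P = 0, Q = 0 ↦ 1  ≥
P = 0, Q = 1/2 ↦ 1/2  <
P = 0, Q = 1 ↦ 1  ≥
P = 1/2, Q = 0 ↦ 1/2  <
P = 1/2, Q = 1/2 ↦ 1/2  <
P = 1/2, Q = 1 ↦ 1/2  <
P = 1, Q = 0 ↦ 0  <
P = 1, Q = 1/2 ↦ 1/2  <
P = 1, Q = 1 ↦ 0  <
So 2 of the 9 assignments meet the threshold.

2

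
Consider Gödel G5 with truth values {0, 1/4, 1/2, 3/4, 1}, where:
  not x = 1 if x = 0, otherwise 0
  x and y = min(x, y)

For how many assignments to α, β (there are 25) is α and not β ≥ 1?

1

value 1: 1 assignment (counts)
value 3/4: 1 assignment
value 1/2: 1 assignment
value 1/4: 1 assignment
value 0: 21 assignments
So 1 of the 25 assignments meets the threshold.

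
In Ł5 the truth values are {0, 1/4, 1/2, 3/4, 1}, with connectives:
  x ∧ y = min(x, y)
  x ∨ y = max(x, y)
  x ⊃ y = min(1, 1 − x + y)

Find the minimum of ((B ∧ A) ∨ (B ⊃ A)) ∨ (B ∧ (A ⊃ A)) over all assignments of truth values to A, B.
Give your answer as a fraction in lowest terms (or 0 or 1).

1/2

Take A = 0, B = 1/2:
B ∧ A = 1/2 ∧ 0 = 0
B ⊃ A = 1/2 ⊃ 0 = 1/2
(B ∧ A) ∨ (B ⊃ A) = 0 ∨ 1/2 = 1/2
A ⊃ A = 0 ⊃ 0 = 1
B ∧ (A ⊃ A) = 1/2 ∧ 1 = 1/2
((B ∧ A) ∨ (B ⊃ A)) ∨ (B ∧ (A ⊃ A)) = 1/2 ∨ 1/2 = 1/2
No assignment yields a value below 1/2, so this is the minimum.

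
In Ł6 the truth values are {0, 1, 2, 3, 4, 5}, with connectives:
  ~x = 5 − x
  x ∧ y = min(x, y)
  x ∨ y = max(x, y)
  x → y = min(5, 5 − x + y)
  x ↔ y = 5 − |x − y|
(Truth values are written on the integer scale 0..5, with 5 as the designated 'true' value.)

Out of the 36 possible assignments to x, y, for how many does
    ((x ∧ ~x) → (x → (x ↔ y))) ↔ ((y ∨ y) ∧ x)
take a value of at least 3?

value 5: 1 assignment (counts)
value 4: 3 assignments (counts)
value 3: 5 assignments (counts)
value 2: 7 assignments
value 1: 9 assignments
value 0: 11 assignments
So 9 of the 36 assignments meet the threshold.

9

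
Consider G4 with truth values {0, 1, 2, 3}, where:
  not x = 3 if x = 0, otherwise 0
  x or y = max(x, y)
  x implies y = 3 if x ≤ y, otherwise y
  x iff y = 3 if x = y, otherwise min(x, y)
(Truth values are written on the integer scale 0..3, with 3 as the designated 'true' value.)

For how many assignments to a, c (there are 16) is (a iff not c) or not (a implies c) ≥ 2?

a = 0, c = 0 ↦ 0  <
a = 0, c = 1 ↦ 3  ≥
a = 0, c = 2 ↦ 3  ≥
a = 0, c = 3 ↦ 3  ≥
a = 1, c = 0 ↦ 3  ≥
a = 1, c = 1 ↦ 0  <
a = 1, c = 2 ↦ 0  <
a = 1, c = 3 ↦ 0  <
a = 2, c = 0 ↦ 3  ≥
a = 2, c = 1 ↦ 0  <
a = 2, c = 2 ↦ 0  <
a = 2, c = 3 ↦ 0  <
a = 3, c = 0 ↦ 3  ≥
a = 3, c = 1 ↦ 0  <
a = 3, c = 2 ↦ 0  <
a = 3, c = 3 ↦ 0  <
So 6 of the 16 assignments meet the threshold.

6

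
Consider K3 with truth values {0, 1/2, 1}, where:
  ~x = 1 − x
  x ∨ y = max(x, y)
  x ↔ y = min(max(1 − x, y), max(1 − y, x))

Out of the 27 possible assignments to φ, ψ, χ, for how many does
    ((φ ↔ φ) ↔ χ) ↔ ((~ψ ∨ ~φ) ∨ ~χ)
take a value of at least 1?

4

value 1: 4 assignments (counts)
value 1/2: 16 assignments
value 0: 7 assignments
So 4 of the 27 assignments meet the threshold.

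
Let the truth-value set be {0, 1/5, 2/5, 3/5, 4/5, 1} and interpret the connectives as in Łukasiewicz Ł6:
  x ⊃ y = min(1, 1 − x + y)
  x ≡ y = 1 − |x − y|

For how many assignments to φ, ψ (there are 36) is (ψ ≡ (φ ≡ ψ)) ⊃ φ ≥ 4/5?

value 1: 26 assignments (counts)
value 3/5: 7 assignments
value 1/5: 3 assignments
So 26 of the 36 assignments meet the threshold.

26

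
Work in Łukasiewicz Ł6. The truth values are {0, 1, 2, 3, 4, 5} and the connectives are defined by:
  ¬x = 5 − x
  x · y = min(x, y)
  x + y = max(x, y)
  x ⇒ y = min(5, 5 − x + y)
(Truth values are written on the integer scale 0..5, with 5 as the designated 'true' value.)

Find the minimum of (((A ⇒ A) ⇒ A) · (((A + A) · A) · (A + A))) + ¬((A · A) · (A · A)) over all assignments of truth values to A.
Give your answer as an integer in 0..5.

Take A = 2:
A ⇒ A = 2 ⇒ 2 = 5
(A ⇒ A) ⇒ A = 5 ⇒ 2 = 2
A + A = 2 + 2 = 2
(A + A) · A = 2 · 2 = 2
A + A = 2 + 2 = 2
((A + A) · A) · (A + A) = 2 · 2 = 2
((A ⇒ A) ⇒ A) · (((A + A) · A) · (A + A)) = 2 · 2 = 2
A · A = 2 · 2 = 2
A · A = 2 · 2 = 2
(A · A) · (A · A) = 2 · 2 = 2
¬((A · A) · (A · A)) = ¬2 = 3
(((A ⇒ A) ⇒ A) · (((A + A) · A) · (A + A))) + ¬((A · A) · (A · A)) = 2 + 3 = 3
No assignment yields a value below 3, so this is the minimum.

3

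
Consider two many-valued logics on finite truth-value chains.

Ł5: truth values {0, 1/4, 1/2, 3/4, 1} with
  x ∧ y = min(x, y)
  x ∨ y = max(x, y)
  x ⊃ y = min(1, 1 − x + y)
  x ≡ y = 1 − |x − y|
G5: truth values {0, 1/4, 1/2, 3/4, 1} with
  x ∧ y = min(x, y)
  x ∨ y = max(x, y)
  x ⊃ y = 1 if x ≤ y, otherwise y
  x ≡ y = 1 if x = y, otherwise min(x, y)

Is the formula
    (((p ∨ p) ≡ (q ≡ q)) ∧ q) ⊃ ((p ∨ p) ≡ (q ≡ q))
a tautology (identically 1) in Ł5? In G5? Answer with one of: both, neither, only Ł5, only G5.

both

In Ł5: every assignment gives 1 — tautology.
In G5: every assignment gives 1 — tautology.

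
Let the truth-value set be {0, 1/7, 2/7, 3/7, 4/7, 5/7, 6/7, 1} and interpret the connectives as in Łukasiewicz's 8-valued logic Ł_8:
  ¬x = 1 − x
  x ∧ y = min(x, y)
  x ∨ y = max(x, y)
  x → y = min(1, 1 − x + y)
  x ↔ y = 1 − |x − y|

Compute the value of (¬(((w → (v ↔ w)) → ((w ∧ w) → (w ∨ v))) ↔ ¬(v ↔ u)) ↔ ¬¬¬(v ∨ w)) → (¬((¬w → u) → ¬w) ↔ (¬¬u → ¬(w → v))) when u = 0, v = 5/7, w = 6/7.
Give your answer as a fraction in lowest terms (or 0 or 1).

v ↔ w = 5/7 ↔ 6/7 = 6/7
w → (v ↔ w) = 6/7 → 6/7 = 1
w ∧ w = 6/7 ∧ 6/7 = 6/7
w ∨ v = 6/7 ∨ 5/7 = 6/7
(w ∧ w) → (w ∨ v) = 6/7 → 6/7 = 1
(w → (v ↔ w)) → ((w ∧ w) → (w ∨ v)) = 1 → 1 = 1
v ↔ u = 5/7 ↔ 0 = 2/7
¬(v ↔ u) = ¬2/7 = 5/7
((w → (v ↔ w)) → ((w ∧ w) → (w ∨ v))) ↔ ¬(v ↔ u) = 1 ↔ 5/7 = 5/7
¬(((w → (v ↔ w)) → ((w ∧ w) → (w ∨ v))) ↔ ¬(v ↔ u)) = ¬5/7 = 2/7
v ∨ w = 5/7 ∨ 6/7 = 6/7
¬(v ∨ w) = ¬6/7 = 1/7
¬¬(v ∨ w) = ¬1/7 = 6/7
¬¬¬(v ∨ w) = ¬6/7 = 1/7
¬(((w → (v ↔ w)) → ((w ∧ w) → (w ∨ v))) ↔ ¬(v ↔ u)) ↔ ¬¬¬(v ∨ w) = 2/7 ↔ 1/7 = 6/7
¬w = ¬6/7 = 1/7
¬w → u = 1/7 → 0 = 6/7
¬w = ¬6/7 = 1/7
(¬w → u) → ¬w = 6/7 → 1/7 = 2/7
¬((¬w → u) → ¬w) = ¬2/7 = 5/7
¬u = ¬0 = 1
¬¬u = ¬1 = 0
w → v = 6/7 → 5/7 = 6/7
¬(w → v) = ¬6/7 = 1/7
¬¬u → ¬(w → v) = 0 → 1/7 = 1
¬((¬w → u) → ¬w) ↔ (¬¬u → ¬(w → v)) = 5/7 ↔ 1 = 5/7
(¬(((w → (v ↔ w)) → ((w ∧ w) → (w ∨ v))) ↔ ¬(v ↔ u)) ↔ ¬¬¬(v ∨ w)) → (¬((¬w → u) → ¬w) ↔ (¬¬u → ¬(w → v))) = 6/7 → 5/7 = 6/7

6/7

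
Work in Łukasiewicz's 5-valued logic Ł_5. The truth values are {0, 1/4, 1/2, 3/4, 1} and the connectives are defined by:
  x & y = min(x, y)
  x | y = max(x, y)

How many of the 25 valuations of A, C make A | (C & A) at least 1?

5

value 1: 5 assignments (counts)
value 3/4: 5 assignments
value 1/2: 5 assignments
value 1/4: 5 assignments
value 0: 5 assignments
So 5 of the 25 assignments meet the threshold.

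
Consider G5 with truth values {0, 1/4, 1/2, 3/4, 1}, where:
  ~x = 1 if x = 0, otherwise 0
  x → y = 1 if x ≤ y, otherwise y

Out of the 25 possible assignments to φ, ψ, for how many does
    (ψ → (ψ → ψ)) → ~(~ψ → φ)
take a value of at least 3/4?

1

value 1: 1 assignment (counts)
value 0: 24 assignments
So 1 of the 25 assignments meets the threshold.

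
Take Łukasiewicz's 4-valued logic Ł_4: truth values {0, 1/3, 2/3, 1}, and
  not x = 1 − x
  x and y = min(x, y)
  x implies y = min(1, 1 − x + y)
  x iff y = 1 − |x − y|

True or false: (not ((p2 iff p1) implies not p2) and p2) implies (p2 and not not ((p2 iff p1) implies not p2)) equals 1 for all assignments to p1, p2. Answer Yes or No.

No

Counterexample: take p1 = 2/3, p2 = 2/3.
p2 iff p1 = 2/3 iff 2/3 = 1
not p2 = not 2/3 = 1/3
(p2 iff p1) implies not p2 = 1 implies 1/3 = 1/3
not ((p2 iff p1) implies not p2) = not 1/3 = 2/3
not ((p2 iff p1) implies not p2) and p2 = 2/3 and 2/3 = 2/3
p2 iff p1 = 2/3 iff 2/3 = 1
not p2 = not 2/3 = 1/3
(p2 iff p1) implies not p2 = 1 implies 1/3 = 1/3
not ((p2 iff p1) implies not p2) = not 1/3 = 2/3
not not ((p2 iff p1) implies not p2) = not 2/3 = 1/3
p2 and not not ((p2 iff p1) implies not p2) = 2/3 and 1/3 = 1/3
(not ((p2 iff p1) implies not p2) and p2) implies (p2 and not not ((p2 iff p1) implies not p2)) = 2/3 implies 1/3 = 2/3
This gives 2/3 ≠ 1.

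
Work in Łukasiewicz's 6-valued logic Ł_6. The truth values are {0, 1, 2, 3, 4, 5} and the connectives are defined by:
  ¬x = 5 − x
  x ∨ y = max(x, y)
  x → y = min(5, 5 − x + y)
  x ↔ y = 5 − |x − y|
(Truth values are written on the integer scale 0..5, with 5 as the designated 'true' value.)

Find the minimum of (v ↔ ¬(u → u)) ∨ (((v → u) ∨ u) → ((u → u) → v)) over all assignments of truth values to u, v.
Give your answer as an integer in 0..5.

3

Take u = 1, v = 2:
u → u = 1 → 1 = 5
¬(u → u) = ¬5 = 0
v ↔ ¬(u → u) = 2 ↔ 0 = 3
v → u = 2 → 1 = 4
(v → u) ∨ u = 4 ∨ 1 = 4
u → u = 1 → 1 = 5
(u → u) → v = 5 → 2 = 2
((v → u) ∨ u) → ((u → u) → v) = 4 → 2 = 3
(v ↔ ¬(u → u)) ∨ (((v → u) ∨ u) → ((u → u) → v)) = 3 ∨ 3 = 3
No assignment yields a value below 3, so this is the minimum.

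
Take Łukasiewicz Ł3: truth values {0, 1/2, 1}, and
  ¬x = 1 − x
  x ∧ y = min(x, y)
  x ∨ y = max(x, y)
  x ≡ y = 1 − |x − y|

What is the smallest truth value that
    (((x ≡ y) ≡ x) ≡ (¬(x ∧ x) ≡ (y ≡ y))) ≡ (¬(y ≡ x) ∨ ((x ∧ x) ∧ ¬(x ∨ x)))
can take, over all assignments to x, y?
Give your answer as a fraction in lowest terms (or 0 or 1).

1/2

Take x = 1/2, y = 1/2:
x ≡ y = 1/2 ≡ 1/2 = 1
(x ≡ y) ≡ x = 1 ≡ 1/2 = 1/2
x ∧ x = 1/2 ∧ 1/2 = 1/2
¬(x ∧ x) = ¬1/2 = 1/2
y ≡ y = 1/2 ≡ 1/2 = 1
¬(x ∧ x) ≡ (y ≡ y) = 1/2 ≡ 1 = 1/2
((x ≡ y) ≡ x) ≡ (¬(x ∧ x) ≡ (y ≡ y)) = 1/2 ≡ 1/2 = 1
y ≡ x = 1/2 ≡ 1/2 = 1
¬(y ≡ x) = ¬1 = 0
x ∧ x = 1/2 ∧ 1/2 = 1/2
x ∨ x = 1/2 ∨ 1/2 = 1/2
¬(x ∨ x) = ¬1/2 = 1/2
(x ∧ x) ∧ ¬(x ∨ x) = 1/2 ∧ 1/2 = 1/2
¬(y ≡ x) ∨ ((x ∧ x) ∧ ¬(x ∨ x)) = 0 ∨ 1/2 = 1/2
(((x ≡ y) ≡ x) ≡ (¬(x ∧ x) ≡ (y ≡ y))) ≡ (¬(y ≡ x) ∨ ((x ∧ x) ∧ ¬(x ∨ x))) = 1 ≡ 1/2 = 1/2
No assignment yields a value below 1/2, so this is the minimum.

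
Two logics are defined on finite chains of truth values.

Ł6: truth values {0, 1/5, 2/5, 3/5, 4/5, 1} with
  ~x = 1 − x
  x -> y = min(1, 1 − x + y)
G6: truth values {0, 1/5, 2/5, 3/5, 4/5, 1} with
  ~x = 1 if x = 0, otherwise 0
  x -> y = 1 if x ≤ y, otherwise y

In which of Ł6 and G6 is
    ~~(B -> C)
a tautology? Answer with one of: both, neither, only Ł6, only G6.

neither

In Ł6: at B = 1/5, C = 0 the value is 4/5 — not a tautology.
In G6: at B = 1/5, C = 0 the value is 0 — not a tautology.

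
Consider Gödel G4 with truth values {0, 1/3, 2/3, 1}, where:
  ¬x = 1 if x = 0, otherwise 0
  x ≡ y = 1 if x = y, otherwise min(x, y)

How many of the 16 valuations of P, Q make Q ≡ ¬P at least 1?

4

P = 0, Q = 0 ↦ 0  <
P = 0, Q = 1/3 ↦ 1/3  <
P = 0, Q = 2/3 ↦ 2/3  <
P = 0, Q = 1 ↦ 1  ≥
P = 1/3, Q = 0 ↦ 1  ≥
P = 1/3, Q = 1/3 ↦ 0  <
P = 1/3, Q = 2/3 ↦ 0  <
P = 1/3, Q = 1 ↦ 0  <
P = 2/3, Q = 0 ↦ 1  ≥
P = 2/3, Q = 1/3 ↦ 0  <
P = 2/3, Q = 2/3 ↦ 0  <
P = 2/3, Q = 1 ↦ 0  <
P = 1, Q = 0 ↦ 1  ≥
P = 1, Q = 1/3 ↦ 0  <
P = 1, Q = 2/3 ↦ 0  <
P = 1, Q = 1 ↦ 0  <
So 4 of the 16 assignments meet the threshold.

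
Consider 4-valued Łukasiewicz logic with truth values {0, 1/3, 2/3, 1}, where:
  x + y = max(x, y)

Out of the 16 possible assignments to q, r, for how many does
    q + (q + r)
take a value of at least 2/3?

q = 0, r = 0 ↦ 0  <
q = 0, r = 1/3 ↦ 1/3  <
q = 0, r = 2/3 ↦ 2/3  ≥
q = 0, r = 1 ↦ 1  ≥
q = 1/3, r = 0 ↦ 1/3  <
q = 1/3, r = 1/3 ↦ 1/3  <
q = 1/3, r = 2/3 ↦ 2/3  ≥
q = 1/3, r = 1 ↦ 1  ≥
q = 2/3, r = 0 ↦ 2/3  ≥
q = 2/3, r = 1/3 ↦ 2/3  ≥
q = 2/3, r = 2/3 ↦ 2/3  ≥
q = 2/3, r = 1 ↦ 1  ≥
q = 1, r = 0 ↦ 1  ≥
q = 1, r = 1/3 ↦ 1  ≥
q = 1, r = 2/3 ↦ 1  ≥
q = 1, r = 1 ↦ 1  ≥
So 12 of the 16 assignments meet the threshold.

12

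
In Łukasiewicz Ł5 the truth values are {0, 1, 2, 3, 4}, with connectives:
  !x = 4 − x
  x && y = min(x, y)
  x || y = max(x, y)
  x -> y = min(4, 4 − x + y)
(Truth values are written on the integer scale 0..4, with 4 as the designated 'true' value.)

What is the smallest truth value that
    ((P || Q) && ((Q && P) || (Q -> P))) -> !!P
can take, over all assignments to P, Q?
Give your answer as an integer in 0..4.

Take P = 0, Q = 2:
P || Q = 0 || 2 = 2
Q && P = 2 && 0 = 0
Q -> P = 2 -> 0 = 2
(Q && P) || (Q -> P) = 0 || 2 = 2
(P || Q) && ((Q && P) || (Q -> P)) = 2 && 2 = 2
!P = !0 = 4
!!P = !4 = 0
((P || Q) && ((Q && P) || (Q -> P))) -> !!P = 2 -> 0 = 2
No assignment yields a value below 2, so this is the minimum.

2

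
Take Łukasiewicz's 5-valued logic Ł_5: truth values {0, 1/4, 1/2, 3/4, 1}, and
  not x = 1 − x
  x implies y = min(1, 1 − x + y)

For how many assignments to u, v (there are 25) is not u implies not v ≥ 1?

15

value 1: 15 assignments (counts)
value 3/4: 4 assignments
value 1/2: 3 assignments
value 1/4: 2 assignments
value 0: 1 assignment
So 15 of the 25 assignments meet the threshold.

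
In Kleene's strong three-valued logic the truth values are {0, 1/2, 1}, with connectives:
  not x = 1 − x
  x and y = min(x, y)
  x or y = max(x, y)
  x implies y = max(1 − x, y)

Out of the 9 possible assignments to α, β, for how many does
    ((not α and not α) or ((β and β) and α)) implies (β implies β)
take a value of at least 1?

6

α = 0, β = 0 ↦ 1  ≥
α = 0, β = 1/2 ↦ 1/2  <
α = 0, β = 1 ↦ 1  ≥
α = 1/2, β = 0 ↦ 1  ≥
α = 1/2, β = 1/2 ↦ 1/2  <
α = 1/2, β = 1 ↦ 1  ≥
α = 1, β = 0 ↦ 1  ≥
α = 1, β = 1/2 ↦ 1/2  <
α = 1, β = 1 ↦ 1  ≥
So 6 of the 9 assignments meet the threshold.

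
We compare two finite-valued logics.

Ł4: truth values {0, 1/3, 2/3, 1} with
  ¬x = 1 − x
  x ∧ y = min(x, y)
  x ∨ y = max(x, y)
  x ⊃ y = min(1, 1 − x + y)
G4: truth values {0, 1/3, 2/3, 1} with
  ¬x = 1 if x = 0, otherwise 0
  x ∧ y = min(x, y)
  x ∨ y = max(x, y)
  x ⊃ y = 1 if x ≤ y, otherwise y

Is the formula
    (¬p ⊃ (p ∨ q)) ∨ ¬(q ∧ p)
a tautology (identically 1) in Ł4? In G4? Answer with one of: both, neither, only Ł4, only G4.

only G4

In Ł4: at p = 1/3, q = 1/3 the value is 2/3 — not a tautology.
In G4: every assignment gives 1 — tautology.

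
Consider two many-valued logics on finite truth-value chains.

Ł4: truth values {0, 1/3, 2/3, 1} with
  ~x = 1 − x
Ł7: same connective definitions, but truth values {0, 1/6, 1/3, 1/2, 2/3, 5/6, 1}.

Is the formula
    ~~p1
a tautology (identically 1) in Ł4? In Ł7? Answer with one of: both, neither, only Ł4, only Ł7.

neither

In Ł4: at p1 = 0 the value is 0 — not a tautology.
In Ł7: at p1 = 0 the value is 0 — not a tautology.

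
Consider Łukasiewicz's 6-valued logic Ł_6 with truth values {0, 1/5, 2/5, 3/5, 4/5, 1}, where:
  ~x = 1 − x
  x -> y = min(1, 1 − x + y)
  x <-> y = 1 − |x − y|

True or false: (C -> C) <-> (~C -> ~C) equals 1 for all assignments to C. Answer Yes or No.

C = 0 ↦ 1
C = 1/5 ↦ 1
C = 2/5 ↦ 1
C = 3/5 ↦ 1
C = 4/5 ↦ 1
C = 1 ↦ 1
Every assignment gives a value ≥ 1.

Yes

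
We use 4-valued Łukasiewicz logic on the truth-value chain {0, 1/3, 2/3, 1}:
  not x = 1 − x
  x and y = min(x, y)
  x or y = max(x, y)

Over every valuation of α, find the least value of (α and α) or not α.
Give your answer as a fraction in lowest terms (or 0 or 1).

2/3

Take α = 1/3:
α and α = 1/3 and 1/3 = 1/3
not α = not 1/3 = 2/3
(α and α) or not α = 1/3 or 2/3 = 2/3
No assignment yields a value below 2/3, so this is the minimum.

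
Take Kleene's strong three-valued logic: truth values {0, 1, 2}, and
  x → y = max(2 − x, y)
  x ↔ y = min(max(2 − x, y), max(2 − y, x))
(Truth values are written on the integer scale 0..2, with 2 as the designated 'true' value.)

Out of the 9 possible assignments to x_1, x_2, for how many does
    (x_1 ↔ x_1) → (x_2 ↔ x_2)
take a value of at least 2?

x_1 = 0, x_2 = 0 ↦ 2  ≥
x_1 = 0, x_2 = 1 ↦ 1  <
x_1 = 0, x_2 = 2 ↦ 2  ≥
x_1 = 1, x_2 = 0 ↦ 2  ≥
x_1 = 1, x_2 = 1 ↦ 1  <
x_1 = 1, x_2 = 2 ↦ 2  ≥
x_1 = 2, x_2 = 0 ↦ 2  ≥
x_1 = 2, x_2 = 1 ↦ 1  <
x_1 = 2, x_2 = 2 ↦ 2  ≥
So 6 of the 9 assignments meet the threshold.

6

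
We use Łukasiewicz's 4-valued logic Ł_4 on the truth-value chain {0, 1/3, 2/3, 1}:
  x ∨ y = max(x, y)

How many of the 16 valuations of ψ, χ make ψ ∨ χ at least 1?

7

ψ = 0, χ = 0 ↦ 0  <
ψ = 0, χ = 1/3 ↦ 1/3  <
ψ = 0, χ = 2/3 ↦ 2/3  <
ψ = 0, χ = 1 ↦ 1  ≥
ψ = 1/3, χ = 0 ↦ 1/3  <
ψ = 1/3, χ = 1/3 ↦ 1/3  <
ψ = 1/3, χ = 2/3 ↦ 2/3  <
ψ = 1/3, χ = 1 ↦ 1  ≥
ψ = 2/3, χ = 0 ↦ 2/3  <
ψ = 2/3, χ = 1/3 ↦ 2/3  <
ψ = 2/3, χ = 2/3 ↦ 2/3  <
ψ = 2/3, χ = 1 ↦ 1  ≥
ψ = 1, χ = 0 ↦ 1  ≥
ψ = 1, χ = 1/3 ↦ 1  ≥
ψ = 1, χ = 2/3 ↦ 1  ≥
ψ = 1, χ = 1 ↦ 1  ≥
So 7 of the 16 assignments meet the threshold.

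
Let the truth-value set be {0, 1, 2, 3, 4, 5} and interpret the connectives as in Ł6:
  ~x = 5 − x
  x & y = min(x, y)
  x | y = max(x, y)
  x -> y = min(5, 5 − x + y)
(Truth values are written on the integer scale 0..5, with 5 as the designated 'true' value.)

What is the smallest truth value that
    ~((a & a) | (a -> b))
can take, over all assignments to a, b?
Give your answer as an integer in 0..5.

0

Take a = 0, b = 0:
a & a = 0 & 0 = 0
a -> b = 0 -> 0 = 5
(a & a) | (a -> b) = 0 | 5 = 5
~((a & a) | (a -> b)) = ~5 = 0
No assignment yields a value below 0, so this is the minimum.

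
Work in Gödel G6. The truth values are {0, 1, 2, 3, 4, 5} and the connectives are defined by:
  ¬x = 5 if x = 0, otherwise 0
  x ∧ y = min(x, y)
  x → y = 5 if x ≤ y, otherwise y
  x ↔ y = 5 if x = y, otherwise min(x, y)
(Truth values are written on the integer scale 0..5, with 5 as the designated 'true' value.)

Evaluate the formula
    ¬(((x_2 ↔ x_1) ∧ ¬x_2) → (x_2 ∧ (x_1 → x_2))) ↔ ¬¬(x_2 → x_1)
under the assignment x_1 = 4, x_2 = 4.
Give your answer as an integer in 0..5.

x_2 ↔ x_1 = 4 ↔ 4 = 5
¬x_2 = ¬4 = 0
(x_2 ↔ x_1) ∧ ¬x_2 = 5 ∧ 0 = 0
x_1 → x_2 = 4 → 4 = 5
x_2 ∧ (x_1 → x_2) = 4 ∧ 5 = 4
((x_2 ↔ x_1) ∧ ¬x_2) → (x_2 ∧ (x_1 → x_2)) = 0 → 4 = 5
¬(((x_2 ↔ x_1) ∧ ¬x_2) → (x_2 ∧ (x_1 → x_2))) = ¬5 = 0
x_2 → x_1 = 4 → 4 = 5
¬(x_2 → x_1) = ¬5 = 0
¬¬(x_2 → x_1) = ¬0 = 5
¬(((x_2 ↔ x_1) ∧ ¬x_2) → (x_2 ∧ (x_1 → x_2))) ↔ ¬¬(x_2 → x_1) = 0 ↔ 5 = 0

0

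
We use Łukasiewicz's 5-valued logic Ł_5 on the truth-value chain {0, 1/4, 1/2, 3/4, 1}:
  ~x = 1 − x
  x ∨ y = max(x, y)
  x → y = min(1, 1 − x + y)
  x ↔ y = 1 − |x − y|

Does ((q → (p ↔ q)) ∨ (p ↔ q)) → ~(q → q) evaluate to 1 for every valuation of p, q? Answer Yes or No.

Counterexample: take p = 0, q = 0.
p ↔ q = 0 ↔ 0 = 1
q → (p ↔ q) = 0 → 1 = 1
p ↔ q = 0 ↔ 0 = 1
(q → (p ↔ q)) ∨ (p ↔ q) = 1 ∨ 1 = 1
q → q = 0 → 0 = 1
~(q → q) = ~1 = 0
((q → (p ↔ q)) ∨ (p ↔ q)) → ~(q → q) = 1 → 0 = 0
This gives 0 ≠ 1.

No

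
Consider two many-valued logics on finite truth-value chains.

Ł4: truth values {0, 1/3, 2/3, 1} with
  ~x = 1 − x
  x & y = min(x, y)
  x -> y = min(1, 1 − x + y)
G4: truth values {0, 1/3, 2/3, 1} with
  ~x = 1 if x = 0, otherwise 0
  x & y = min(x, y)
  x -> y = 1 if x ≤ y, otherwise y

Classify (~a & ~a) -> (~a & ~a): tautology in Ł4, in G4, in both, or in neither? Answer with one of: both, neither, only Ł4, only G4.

In Ł4: every assignment gives 1 — tautology.
In G4: every assignment gives 1 — tautology.

both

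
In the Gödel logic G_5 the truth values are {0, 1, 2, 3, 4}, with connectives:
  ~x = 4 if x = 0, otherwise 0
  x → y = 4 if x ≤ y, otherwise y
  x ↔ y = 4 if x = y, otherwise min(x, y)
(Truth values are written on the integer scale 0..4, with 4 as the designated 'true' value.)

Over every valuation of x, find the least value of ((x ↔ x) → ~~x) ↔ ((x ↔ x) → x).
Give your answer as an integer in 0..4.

Take x = 1:
x ↔ x = 1 ↔ 1 = 4
~x = ~1 = 0
~~x = ~0 = 4
(x ↔ x) → ~~x = 4 → 4 = 4
x ↔ x = 1 ↔ 1 = 4
(x ↔ x) → x = 4 → 1 = 1
((x ↔ x) → ~~x) ↔ ((x ↔ x) → x) = 4 ↔ 1 = 1
No assignment yields a value below 1, so this is the minimum.

1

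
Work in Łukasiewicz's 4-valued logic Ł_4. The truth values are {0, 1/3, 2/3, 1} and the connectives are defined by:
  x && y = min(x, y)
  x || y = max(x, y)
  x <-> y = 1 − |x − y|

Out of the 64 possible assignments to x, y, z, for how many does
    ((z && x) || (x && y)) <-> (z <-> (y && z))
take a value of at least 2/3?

value 1: 10 assignments (counts)
value 2/3: 22 assignments (counts)
value 1/3: 18 assignments
value 0: 14 assignments
So 32 of the 64 assignments meet the threshold.

32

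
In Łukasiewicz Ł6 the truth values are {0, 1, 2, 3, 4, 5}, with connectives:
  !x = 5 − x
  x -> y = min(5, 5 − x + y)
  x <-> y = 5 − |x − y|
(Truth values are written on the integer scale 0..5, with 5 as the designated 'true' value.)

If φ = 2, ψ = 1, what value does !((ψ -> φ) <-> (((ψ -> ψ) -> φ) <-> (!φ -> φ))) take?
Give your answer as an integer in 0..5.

ψ -> φ = 1 -> 2 = 5
ψ -> ψ = 1 -> 1 = 5
(ψ -> ψ) -> φ = 5 -> 2 = 2
!φ = !2 = 3
!φ -> φ = 3 -> 2 = 4
((ψ -> ψ) -> φ) <-> (!φ -> φ) = 2 <-> 4 = 3
(ψ -> φ) <-> (((ψ -> ψ) -> φ) <-> (!φ -> φ)) = 5 <-> 3 = 3
!((ψ -> φ) <-> (((ψ -> ψ) -> φ) <-> (!φ -> φ))) = !3 = 2

2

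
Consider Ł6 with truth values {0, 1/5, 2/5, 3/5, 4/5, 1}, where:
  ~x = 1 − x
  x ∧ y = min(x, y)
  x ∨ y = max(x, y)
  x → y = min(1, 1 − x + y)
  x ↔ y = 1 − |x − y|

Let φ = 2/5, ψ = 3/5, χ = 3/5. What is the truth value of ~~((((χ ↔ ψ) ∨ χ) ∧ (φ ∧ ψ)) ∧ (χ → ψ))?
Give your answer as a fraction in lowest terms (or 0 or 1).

2/5

χ ↔ ψ = 3/5 ↔ 3/5 = 1
(χ ↔ ψ) ∨ χ = 1 ∨ 3/5 = 1
φ ∧ ψ = 2/5 ∧ 3/5 = 2/5
((χ ↔ ψ) ∨ χ) ∧ (φ ∧ ψ) = 1 ∧ 2/5 = 2/5
χ → ψ = 3/5 → 3/5 = 1
(((χ ↔ ψ) ∨ χ) ∧ (φ ∧ ψ)) ∧ (χ → ψ) = 2/5 ∧ 1 = 2/5
~((((χ ↔ ψ) ∨ χ) ∧ (φ ∧ ψ)) ∧ (χ → ψ)) = ~2/5 = 3/5
~~((((χ ↔ ψ) ∨ χ) ∧ (φ ∧ ψ)) ∧ (χ → ψ)) = ~3/5 = 2/5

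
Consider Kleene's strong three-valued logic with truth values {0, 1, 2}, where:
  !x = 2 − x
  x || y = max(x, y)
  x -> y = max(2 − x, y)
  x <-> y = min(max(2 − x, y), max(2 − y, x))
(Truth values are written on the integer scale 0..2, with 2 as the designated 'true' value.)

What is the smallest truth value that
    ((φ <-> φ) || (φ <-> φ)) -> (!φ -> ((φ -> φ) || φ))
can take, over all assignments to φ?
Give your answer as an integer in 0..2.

Take φ = 1:
φ <-> φ = 1 <-> 1 = 1
φ <-> φ = 1 <-> 1 = 1
(φ <-> φ) || (φ <-> φ) = 1 || 1 = 1
!φ = !1 = 1
φ -> φ = 1 -> 1 = 1
(φ -> φ) || φ = 1 || 1 = 1
!φ -> ((φ -> φ) || φ) = 1 -> 1 = 1
((φ <-> φ) || (φ <-> φ)) -> (!φ -> ((φ -> φ) || φ)) = 1 -> 1 = 1
No assignment yields a value below 1, so this is the minimum.

1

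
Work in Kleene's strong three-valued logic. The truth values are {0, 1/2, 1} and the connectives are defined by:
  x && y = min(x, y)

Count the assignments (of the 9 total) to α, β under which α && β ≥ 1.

1

α = 0, β = 0 ↦ 0  <
α = 0, β = 1/2 ↦ 0  <
α = 0, β = 1 ↦ 0  <
α = 1/2, β = 0 ↦ 0  <
α = 1/2, β = 1/2 ↦ 1/2  <
α = 1/2, β = 1 ↦ 1/2  <
α = 1, β = 0 ↦ 0  <
α = 1, β = 1/2 ↦ 1/2  <
α = 1, β = 1 ↦ 1  ≥
So 1 of the 9 assignments meets the threshold.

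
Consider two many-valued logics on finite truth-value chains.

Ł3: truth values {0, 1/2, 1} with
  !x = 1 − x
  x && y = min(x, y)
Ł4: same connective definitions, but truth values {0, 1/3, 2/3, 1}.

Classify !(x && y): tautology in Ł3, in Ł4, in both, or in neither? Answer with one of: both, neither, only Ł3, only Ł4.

neither

In Ł3: at x = 1/2, y = 1/2 the value is 1/2 — not a tautology.
In Ł4: at x = 1/3, y = 1/3 the value is 2/3 — not a tautology.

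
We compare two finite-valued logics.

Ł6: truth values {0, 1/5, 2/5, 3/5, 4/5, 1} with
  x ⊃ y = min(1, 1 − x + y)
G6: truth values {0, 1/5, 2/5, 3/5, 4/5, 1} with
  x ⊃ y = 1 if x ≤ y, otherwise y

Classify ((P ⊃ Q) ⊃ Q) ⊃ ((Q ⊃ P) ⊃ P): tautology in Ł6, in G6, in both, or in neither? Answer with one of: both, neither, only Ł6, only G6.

In Ł6: every assignment gives 1 — tautology.
In G6: at P = 1/5, Q = 0 the value is 1/5 — not a tautology.

only Ł6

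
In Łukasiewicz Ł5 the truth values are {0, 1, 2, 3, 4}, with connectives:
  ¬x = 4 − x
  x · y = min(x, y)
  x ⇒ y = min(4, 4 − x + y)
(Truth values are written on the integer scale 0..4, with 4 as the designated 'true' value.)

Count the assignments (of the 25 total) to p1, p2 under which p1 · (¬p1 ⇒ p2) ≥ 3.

10

value 4: 5 assignments (counts)
value 3: 5 assignments (counts)
value 2: 5 assignments
value 1: 5 assignments
value 0: 5 assignments
So 10 of the 25 assignments meet the threshold.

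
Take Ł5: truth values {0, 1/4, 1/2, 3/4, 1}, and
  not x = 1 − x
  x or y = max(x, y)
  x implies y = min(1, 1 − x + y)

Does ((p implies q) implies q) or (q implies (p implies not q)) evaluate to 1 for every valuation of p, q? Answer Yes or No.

Counterexample: take p = 3/4, q = 3/4.
p implies q = 3/4 implies 3/4 = 1
(p implies q) implies q = 1 implies 3/4 = 3/4
not q = not 3/4 = 1/4
p implies not q = 3/4 implies 1/4 = 1/2
q implies (p implies not q) = 3/4 implies 1/2 = 3/4
((p implies q) implies q) or (q implies (p implies not q)) = 3/4 or 3/4 = 3/4
This gives 3/4 ≠ 1.

No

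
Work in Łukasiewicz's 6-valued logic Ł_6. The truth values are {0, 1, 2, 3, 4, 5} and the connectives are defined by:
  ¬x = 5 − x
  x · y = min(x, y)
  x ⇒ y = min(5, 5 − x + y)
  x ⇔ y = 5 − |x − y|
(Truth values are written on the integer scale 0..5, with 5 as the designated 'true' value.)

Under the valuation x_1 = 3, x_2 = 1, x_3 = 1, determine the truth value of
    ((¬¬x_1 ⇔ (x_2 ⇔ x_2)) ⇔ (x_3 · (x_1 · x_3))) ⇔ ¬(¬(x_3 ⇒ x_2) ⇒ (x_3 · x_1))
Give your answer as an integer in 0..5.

2

¬x_1 = ¬3 = 2
¬¬x_1 = ¬2 = 3
x_2 ⇔ x_2 = 1 ⇔ 1 = 5
¬¬x_1 ⇔ (x_2 ⇔ x_2) = 3 ⇔ 5 = 3
x_1 · x_3 = 3 · 1 = 1
x_3 · (x_1 · x_3) = 1 · 1 = 1
(¬¬x_1 ⇔ (x_2 ⇔ x_2)) ⇔ (x_3 · (x_1 · x_3)) = 3 ⇔ 1 = 3
x_3 ⇒ x_2 = 1 ⇒ 1 = 5
¬(x_3 ⇒ x_2) = ¬5 = 0
x_3 · x_1 = 1 · 3 = 1
¬(x_3 ⇒ x_2) ⇒ (x_3 · x_1) = 0 ⇒ 1 = 5
¬(¬(x_3 ⇒ x_2) ⇒ (x_3 · x_1)) = ¬5 = 0
((¬¬x_1 ⇔ (x_2 ⇔ x_2)) ⇔ (x_3 · (x_1 · x_3))) ⇔ ¬(¬(x_3 ⇒ x_2) ⇒ (x_3 · x_1)) = 3 ⇔ 0 = 2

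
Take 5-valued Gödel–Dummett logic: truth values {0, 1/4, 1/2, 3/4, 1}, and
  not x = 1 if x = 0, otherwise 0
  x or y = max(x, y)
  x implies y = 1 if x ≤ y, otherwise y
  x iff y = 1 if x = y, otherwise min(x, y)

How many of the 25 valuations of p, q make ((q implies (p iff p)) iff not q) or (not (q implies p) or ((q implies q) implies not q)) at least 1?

9

value 1: 9 assignments (counts)
value 0: 16 assignments
So 9 of the 25 assignments meet the threshold.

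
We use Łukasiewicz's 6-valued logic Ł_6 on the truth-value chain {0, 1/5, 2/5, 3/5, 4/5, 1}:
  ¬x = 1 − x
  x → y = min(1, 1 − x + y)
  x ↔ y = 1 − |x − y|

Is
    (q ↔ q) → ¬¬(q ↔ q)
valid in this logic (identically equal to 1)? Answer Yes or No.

Yes

q = 0 ↦ 1
q = 1/5 ↦ 1
q = 2/5 ↦ 1
q = 3/5 ↦ 1
q = 4/5 ↦ 1
q = 1 ↦ 1
Every assignment gives a value ≥ 1.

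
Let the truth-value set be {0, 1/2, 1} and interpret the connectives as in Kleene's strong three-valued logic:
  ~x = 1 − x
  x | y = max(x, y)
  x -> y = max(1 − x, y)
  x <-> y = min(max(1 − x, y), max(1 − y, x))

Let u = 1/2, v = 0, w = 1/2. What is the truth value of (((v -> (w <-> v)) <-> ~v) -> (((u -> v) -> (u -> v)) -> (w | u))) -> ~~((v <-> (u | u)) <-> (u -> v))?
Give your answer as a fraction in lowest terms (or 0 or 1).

1/2

w <-> v = 1/2 <-> 0 = 1/2
v -> (w <-> v) = 0 -> 1/2 = 1
~v = ~0 = 1
(v -> (w <-> v)) <-> ~v = 1 <-> 1 = 1
u -> v = 1/2 -> 0 = 1/2
u -> v = 1/2 -> 0 = 1/2
(u -> v) -> (u -> v) = 1/2 -> 1/2 = 1/2
w | u = 1/2 | 1/2 = 1/2
((u -> v) -> (u -> v)) -> (w | u) = 1/2 -> 1/2 = 1/2
((v -> (w <-> v)) <-> ~v) -> (((u -> v) -> (u -> v)) -> (w | u)) = 1 -> 1/2 = 1/2
u | u = 1/2 | 1/2 = 1/2
v <-> (u | u) = 0 <-> 1/2 = 1/2
u -> v = 1/2 -> 0 = 1/2
(v <-> (u | u)) <-> (u -> v) = 1/2 <-> 1/2 = 1/2
~((v <-> (u | u)) <-> (u -> v)) = ~1/2 = 1/2
~~((v <-> (u | u)) <-> (u -> v)) = ~1/2 = 1/2
(((v -> (w <-> v)) <-> ~v) -> (((u -> v) -> (u -> v)) -> (w | u))) -> ~~((v <-> (u | u)) <-> (u -> v)) = 1/2 -> 1/2 = 1/2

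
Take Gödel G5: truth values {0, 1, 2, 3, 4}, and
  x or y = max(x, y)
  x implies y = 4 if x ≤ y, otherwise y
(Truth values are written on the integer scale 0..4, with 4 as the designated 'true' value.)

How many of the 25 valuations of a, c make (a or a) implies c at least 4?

value 4: 15 assignments (counts)
value 3: 1 assignment
value 2: 2 assignments
value 1: 3 assignments
value 0: 4 assignments
So 15 of the 25 assignments meet the threshold.

15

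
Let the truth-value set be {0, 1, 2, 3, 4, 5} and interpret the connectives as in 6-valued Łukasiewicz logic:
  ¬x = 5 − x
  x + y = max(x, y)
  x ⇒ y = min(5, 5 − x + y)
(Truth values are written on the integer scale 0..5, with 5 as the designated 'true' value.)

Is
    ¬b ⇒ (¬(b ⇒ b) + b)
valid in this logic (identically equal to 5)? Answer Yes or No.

Counterexample: take b = 0.
¬b = ¬0 = 5
b ⇒ b = 0 ⇒ 0 = 5
¬(b ⇒ b) = ¬5 = 0
¬(b ⇒ b) + b = 0 + 0 = 0
¬b ⇒ (¬(b ⇒ b) + b) = 5 ⇒ 0 = 0
This gives 0 ≠ 5.

No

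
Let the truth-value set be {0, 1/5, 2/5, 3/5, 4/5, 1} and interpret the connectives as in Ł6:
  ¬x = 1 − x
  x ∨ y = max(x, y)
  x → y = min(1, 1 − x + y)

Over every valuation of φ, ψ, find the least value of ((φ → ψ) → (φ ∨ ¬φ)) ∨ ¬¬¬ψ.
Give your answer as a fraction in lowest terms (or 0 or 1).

3/5

Take φ = 2/5, ψ = 2/5:
φ → ψ = 2/5 → 2/5 = 1
¬φ = ¬2/5 = 3/5
φ ∨ ¬φ = 2/5 ∨ 3/5 = 3/5
(φ → ψ) → (φ ∨ ¬φ) = 1 → 3/5 = 3/5
¬ψ = ¬2/5 = 3/5
¬¬ψ = ¬3/5 = 2/5
¬¬¬ψ = ¬2/5 = 3/5
((φ → ψ) → (φ ∨ ¬φ)) ∨ ¬¬¬ψ = 3/5 ∨ 3/5 = 3/5
No assignment yields a value below 3/5, so this is the minimum.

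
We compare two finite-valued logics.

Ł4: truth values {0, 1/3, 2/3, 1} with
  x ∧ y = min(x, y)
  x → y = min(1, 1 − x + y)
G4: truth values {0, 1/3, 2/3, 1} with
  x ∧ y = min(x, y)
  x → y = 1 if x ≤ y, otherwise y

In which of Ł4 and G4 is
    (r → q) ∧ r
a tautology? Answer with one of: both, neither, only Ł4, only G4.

neither

In Ł4: at q = 0, r = 0 the value is 0 — not a tautology.
In G4: at q = 0, r = 0 the value is 0 — not a tautology.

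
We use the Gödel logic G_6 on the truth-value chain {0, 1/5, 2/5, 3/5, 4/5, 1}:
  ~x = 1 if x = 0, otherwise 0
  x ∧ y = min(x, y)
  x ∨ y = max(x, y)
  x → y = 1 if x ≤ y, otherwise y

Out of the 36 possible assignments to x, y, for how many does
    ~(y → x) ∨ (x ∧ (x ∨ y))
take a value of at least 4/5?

17

value 1: 11 assignments (counts)
value 4/5: 6 assignments (counts)
value 3/5: 6 assignments
value 2/5: 6 assignments
value 1/5: 6 assignments
value 0: 1 assignment
So 17 of the 36 assignments meet the threshold.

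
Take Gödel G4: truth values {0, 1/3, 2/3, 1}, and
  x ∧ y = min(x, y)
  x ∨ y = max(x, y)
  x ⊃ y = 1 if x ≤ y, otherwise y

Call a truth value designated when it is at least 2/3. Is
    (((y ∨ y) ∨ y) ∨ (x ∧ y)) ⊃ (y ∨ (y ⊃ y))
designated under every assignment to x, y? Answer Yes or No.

x = 0, y = 0 ↦ 1
x = 0, y = 1/3 ↦ 1
x = 0, y = 2/3 ↦ 1
x = 0, y = 1 ↦ 1
x = 1/3, y = 0 ↦ 1
x = 1/3, y = 1/3 ↦ 1
x = 1/3, y = 2/3 ↦ 1
x = 1/3, y = 1 ↦ 1
x = 2/3, y = 0 ↦ 1
x = 2/3, y = 1/3 ↦ 1
x = 2/3, y = 2/3 ↦ 1
x = 2/3, y = 1 ↦ 1
x = 1, y = 0 ↦ 1
x = 1, y = 1/3 ↦ 1
x = 1, y = 2/3 ↦ 1
x = 1, y = 1 ↦ 1
Every assignment gives a value ≥ 2/3.

Yes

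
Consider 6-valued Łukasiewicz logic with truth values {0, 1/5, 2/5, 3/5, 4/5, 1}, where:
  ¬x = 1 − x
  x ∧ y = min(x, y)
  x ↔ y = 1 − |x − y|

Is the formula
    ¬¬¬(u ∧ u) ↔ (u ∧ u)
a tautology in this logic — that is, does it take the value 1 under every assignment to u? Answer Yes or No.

No

Counterexample: take u = 0.
u ∧ u = 0 ∧ 0 = 0
¬(u ∧ u) = ¬0 = 1
¬¬(u ∧ u) = ¬1 = 0
¬¬¬(u ∧ u) = ¬0 = 1
u ∧ u = 0 ∧ 0 = 0
¬¬¬(u ∧ u) ↔ (u ∧ u) = 1 ↔ 0 = 0
This gives 0 ≠ 1.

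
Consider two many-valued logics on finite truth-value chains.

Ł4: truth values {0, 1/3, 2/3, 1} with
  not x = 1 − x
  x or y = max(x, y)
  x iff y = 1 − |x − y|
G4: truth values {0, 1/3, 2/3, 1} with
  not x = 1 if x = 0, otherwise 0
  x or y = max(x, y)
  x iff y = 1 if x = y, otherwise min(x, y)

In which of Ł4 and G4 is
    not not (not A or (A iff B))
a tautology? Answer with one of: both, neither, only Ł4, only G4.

In Ł4: at A = 1/3, B = 0 the value is 2/3 — not a tautology.
In G4: at A = 1/3, B = 0 the value is 0 — not a tautology.

neither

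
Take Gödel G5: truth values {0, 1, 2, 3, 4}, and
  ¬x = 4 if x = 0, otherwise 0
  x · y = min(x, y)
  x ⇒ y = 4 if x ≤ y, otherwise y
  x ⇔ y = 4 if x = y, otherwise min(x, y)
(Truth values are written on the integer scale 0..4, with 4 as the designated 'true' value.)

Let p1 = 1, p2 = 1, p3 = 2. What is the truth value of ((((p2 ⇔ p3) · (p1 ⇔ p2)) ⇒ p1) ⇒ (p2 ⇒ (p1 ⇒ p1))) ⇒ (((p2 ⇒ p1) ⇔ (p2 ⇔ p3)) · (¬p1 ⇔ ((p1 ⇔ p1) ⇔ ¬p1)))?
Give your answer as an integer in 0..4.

p2 ⇔ p3 = 1 ⇔ 2 = 1
p1 ⇔ p2 = 1 ⇔ 1 = 4
(p2 ⇔ p3) · (p1 ⇔ p2) = 1 · 4 = 1
((p2 ⇔ p3) · (p1 ⇔ p2)) ⇒ p1 = 1 ⇒ 1 = 4
p1 ⇒ p1 = 1 ⇒ 1 = 4
p2 ⇒ (p1 ⇒ p1) = 1 ⇒ 4 = 4
(((p2 ⇔ p3) · (p1 ⇔ p2)) ⇒ p1) ⇒ (p2 ⇒ (p1 ⇒ p1)) = 4 ⇒ 4 = 4
p2 ⇒ p1 = 1 ⇒ 1 = 4
p2 ⇔ p3 = 1 ⇔ 2 = 1
(p2 ⇒ p1) ⇔ (p2 ⇔ p3) = 4 ⇔ 1 = 1
¬p1 = ¬1 = 0
p1 ⇔ p1 = 1 ⇔ 1 = 4
¬p1 = ¬1 = 0
(p1 ⇔ p1) ⇔ ¬p1 = 4 ⇔ 0 = 0
¬p1 ⇔ ((p1 ⇔ p1) ⇔ ¬p1) = 0 ⇔ 0 = 4
((p2 ⇒ p1) ⇔ (p2 ⇔ p3)) · (¬p1 ⇔ ((p1 ⇔ p1) ⇔ ¬p1)) = 1 · 4 = 1
((((p2 ⇔ p3) · (p1 ⇔ p2)) ⇒ p1) ⇒ (p2 ⇒ (p1 ⇒ p1))) ⇒ (((p2 ⇒ p1) ⇔ (p2 ⇔ p3)) · (¬p1 ⇔ ((p1 ⇔ p1) ⇔ ¬p1))) = 4 ⇒ 1 = 1

1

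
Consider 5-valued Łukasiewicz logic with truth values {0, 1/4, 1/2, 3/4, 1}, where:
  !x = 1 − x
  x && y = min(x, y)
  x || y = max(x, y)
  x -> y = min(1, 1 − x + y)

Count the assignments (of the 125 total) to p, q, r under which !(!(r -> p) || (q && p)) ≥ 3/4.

value 1: 19 assignments (counts)
value 3/4: 34 assignments (counts)
value 1/2: 37 assignments
value 1/4: 25 assignments
value 0: 10 assignments
So 53 of the 125 assignments meet the threshold.

53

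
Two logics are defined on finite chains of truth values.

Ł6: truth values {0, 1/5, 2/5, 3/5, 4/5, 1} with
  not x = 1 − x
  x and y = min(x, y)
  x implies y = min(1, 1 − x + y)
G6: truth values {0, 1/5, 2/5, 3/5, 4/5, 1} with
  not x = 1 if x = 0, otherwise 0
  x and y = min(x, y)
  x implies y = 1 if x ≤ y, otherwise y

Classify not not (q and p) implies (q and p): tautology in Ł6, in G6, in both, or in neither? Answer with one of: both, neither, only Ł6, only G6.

In Ł6: every assignment gives 1 — tautology.
In G6: at p = 1/5, q = 1/5 the value is 1/5 — not a tautology.

only Ł6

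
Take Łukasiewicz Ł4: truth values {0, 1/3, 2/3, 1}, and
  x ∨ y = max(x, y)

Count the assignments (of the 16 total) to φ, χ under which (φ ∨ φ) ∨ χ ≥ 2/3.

12

φ = 0, χ = 0 ↦ 0  <
φ = 0, χ = 1/3 ↦ 1/3  <
φ = 0, χ = 2/3 ↦ 2/3  ≥
φ = 0, χ = 1 ↦ 1  ≥
φ = 1/3, χ = 0 ↦ 1/3  <
φ = 1/3, χ = 1/3 ↦ 1/3  <
φ = 1/3, χ = 2/3 ↦ 2/3  ≥
φ = 1/3, χ = 1 ↦ 1  ≥
φ = 2/3, χ = 0 ↦ 2/3  ≥
φ = 2/3, χ = 1/3 ↦ 2/3  ≥
φ = 2/3, χ = 2/3 ↦ 2/3  ≥
φ = 2/3, χ = 1 ↦ 1  ≥
φ = 1, χ = 0 ↦ 1  ≥
φ = 1, χ = 1/3 ↦ 1  ≥
φ = 1, χ = 2/3 ↦ 1  ≥
φ = 1, χ = 1 ↦ 1  ≥
So 12 of the 16 assignments meet the threshold.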